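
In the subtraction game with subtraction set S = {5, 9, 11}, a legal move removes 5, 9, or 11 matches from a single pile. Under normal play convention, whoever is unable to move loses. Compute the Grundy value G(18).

n :  0  1  2  3  4  5  6  7  8  9 10 11 12 13 14 15 16 17 18
G :  0  0  0  0  0  1  1  1  1  1  2  2  2  2  2  3  0  0  0

0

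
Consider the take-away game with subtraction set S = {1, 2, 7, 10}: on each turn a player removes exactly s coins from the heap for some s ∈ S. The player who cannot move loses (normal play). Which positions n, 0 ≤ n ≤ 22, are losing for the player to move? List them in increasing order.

0, 3, 6, 9, 12, 15, 18, 21

n :  0  1  2  3  4  5  6  7  8  9 10 11 12 13 14 15 16 17 18 19 20 21 22
G :  0  1  2  0  1  2  0  1  2  0  1  2  0  1  2  0  1  2  0  1  2  0  1
P-positions are exactly the n with G(n) = 0.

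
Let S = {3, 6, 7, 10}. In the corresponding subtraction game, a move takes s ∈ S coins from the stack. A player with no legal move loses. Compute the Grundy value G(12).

4

G(0) = 0
G(1) = mex{} = 0
G(2) = mex{} = 0
G(3) = mex{0} = 1
G(4) = mex{0} = 1
G(5) = mex{0} = 1
G(6) = mex{1,0} = 2
G(7) = mex{1,0,0} = 2
G(8) = mex{1,0,0} = 2
G(9) = mex{2,1,0} = 3
G(10) = mex{2,1,1,0} = 3
G(11) = mex{2,1,1,0} = 3
G(12) = mex{3,2,1,0} = 4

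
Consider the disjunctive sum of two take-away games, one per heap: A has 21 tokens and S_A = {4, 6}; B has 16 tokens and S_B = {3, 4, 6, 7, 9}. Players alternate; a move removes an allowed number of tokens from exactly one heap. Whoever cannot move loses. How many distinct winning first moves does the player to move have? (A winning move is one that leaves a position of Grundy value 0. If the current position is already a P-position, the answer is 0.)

Heap A, S = {4, 6}:
n :  0  1  2  3  4  5  6  7  8  9 10 11 12 13 14 15 16 17 18 19 20 21
G :  0  0  0  0  1  1  1  1  2  2  0  0  0  0  1  1  1  1  2  2  0  0
G_A(21) = 0.
Heap B, S = {3, 4, 6, 7, 9}:
n :  0  1  2  3  4  5  6  7  8  9 10 11 12 13 14 15 16
G :  0  0  0  1  1  1  2  2  2  3  3  3  0  0  0  1  1
G_B(16) = 1.
Combined Grundy value = 0 ⊕ 1 = 1.
A winning move leaves total XOR = 0, i.e. changes one component's Grundy value g to g ⊕ X where X is the current total.
Heap A: need g' = 0⊕1 = 1. Options: 21−4→G=1, 21−6→G=1. Hits: 2.
Heap B: need g' = 1⊕1 = 0. Options: 16−3→G=0, 16−4→G=0, 16−6→G=3, 16−7→G=3, 16−9→G=2. Hits: 2.

4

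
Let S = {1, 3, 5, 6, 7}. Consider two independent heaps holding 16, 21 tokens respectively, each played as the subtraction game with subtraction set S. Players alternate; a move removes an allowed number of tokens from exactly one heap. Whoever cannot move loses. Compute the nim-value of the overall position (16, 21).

3

All heaps use S = {1, 3, 5, 6, 7}:
G(0) = 0
G(1) = mex{0} = 1
G(2) = mex{1} = 0
G(3) = mex{0,0} = 1
G(4) = mex{1,1} = 0
G(5) = mex{0,0,0} = 1
G(6) = mex{1,1,1,0} = 2
G(7) = mex{2,0,0,1,0} = 3
G(8) = mex{3,1,1,0,1} = 2
G(9) = mex{2,2,0,1,0} = 3
G(10) = mex{3,3,1,0,1} = 2
G(11) = mex{2,2,2,1,0} = 3
G(12) = mex{3,3,3,2,1} = 0
G(13) = mex{0,2,2,3,2} = 1
G(14) = mex{1,3,3,2,3} = 0
G(15) = mex{0,0,2,3,2} = 1
G(16) = mex{1,1,3,2,3} = 0
G(17) = mex{0,0,0,3,2} = 1
G(18) = mex{1,1,1,0,3} = 2
G(19) = mex{2,0,0,1,0} = 3
G(20) = mex{3,1,1,0,1} = 2
G(21) = mex{2,2,0,1,0} = 3
Heap A: G(16) = 0.
Heap B: G(21) = 3.
Combined Grundy value = 0 ⊕ 3 = 3.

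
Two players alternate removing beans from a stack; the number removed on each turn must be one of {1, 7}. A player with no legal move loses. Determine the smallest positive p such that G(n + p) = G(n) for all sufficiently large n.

2

G(0) = 0
G(1) = mex{0} = 1
G(2) = mex{1} = 0
G(3) = mex{0} = 1
G(4) = mex{1} = 0
G(5) = mex{0} = 1
G(6) = mex{1} = 0
G(7) = mex{0,0} = 1
G(8) = mex{1,1} = 0
G(9) = mex{0,0} = 1
G(10) = mex{1,1} = 0
G(11) = mex{0,0} = 1
G(12) = mex{1,1} = 0
G(13) = mex{0,0} = 1
G(14) = mex{1,1} = 0
G(n+2) = G(n) holds for n = 0,…,6 (a full window of length max(S) = 7), so the sequence is purely periodic with period 2.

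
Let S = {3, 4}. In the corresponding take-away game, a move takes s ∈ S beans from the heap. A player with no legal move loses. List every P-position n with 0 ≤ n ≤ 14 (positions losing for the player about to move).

0, 1, 2, 7, 8, 9, 14

G(0) = 0
G(1) = mex{} = 0
G(2) = mex{} = 0
G(3) = mex{0} = 1
G(4) = mex{0,0} = 1
G(5) = mex{0,0} = 1
G(6) = mex{1,0} = 2
G(7) = mex{1,1} = 0
G(8) = mex{1,1} = 0
G(9) = mex{2,1} = 0
G(10) = mex{0,2} = 1
G(11) = mex{0,0} = 1
G(12) = mex{0,0} = 1
G(13) = mex{1,0} = 2
G(14) = mex{1,1} = 0
P-positions are exactly the n with G(n) = 0.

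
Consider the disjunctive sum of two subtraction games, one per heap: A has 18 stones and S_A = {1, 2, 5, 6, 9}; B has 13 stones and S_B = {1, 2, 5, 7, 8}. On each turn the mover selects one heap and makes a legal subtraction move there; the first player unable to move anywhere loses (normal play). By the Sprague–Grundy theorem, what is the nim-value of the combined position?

Heap A, S = {1, 2, 5, 6, 9}:
G(0) = 0
G(1) = mex{0} = 1
G(2) = mex{1,0} = 2
G(3) = mex{2,1} = 0
G(4) = mex{0,2} = 1
G(5) = mex{1,0,0} = 2
G(6) = mex{2,1,1,0} = 3
G(7) = mex{3,2,2,1} = 0
G(8) = mex{0,3,0,2} = 1
G(9) = mex{1,0,1,0,0} = 2
G(10) = mex{2,1,2,1,1} = 0
G(11) = mex{0,2,3,2,2} = 1
G(12) = mex{1,0,0,3,0} = 2
G(13) = mex{2,1,1,0,1} = 3
G(14) = mex{3,2,2,1,2} = 0
G(15) = mex{0,3,0,2,3} = 1
G(16) = mex{1,0,1,0,0} = 2
G(17) = mex{2,1,2,1,1} = 0
G(18) = mex{0,2,3,2,2} = 1
G_A(18) = 1.
Heap B, S = {1, 2, 5, 7, 8}:
n :  0  1  2  3  4  5  6  7  8  9 10 11 12 13
G :  0  1  2  0  1  2  0  1  2  0  1  2  0  1
G_B(13) = 1.
Combined Grundy value = 1 ⊕ 1 = 0.

0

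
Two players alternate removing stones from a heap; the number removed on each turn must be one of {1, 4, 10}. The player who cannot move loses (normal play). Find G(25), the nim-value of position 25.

G(0) = 0
G(1) = mex{0} = 1
G(2) = mex{1} = 0
G(3) = mex{0} = 1
G(4) = mex{1,0} = 2
G(5) = mex{2,1} = 0
G(6) = mex{0,0} = 1
G(7) = mex{1,1} = 0
G(8) = mex{0,2} = 1
G(9) = mex{1,0} = 2
G(10) = mex{2,1,0} = 3
G(11) = mex{3,0,1} = 2
G(12) = mex{2,1,0} = 3
G(13) = mex{3,2,1} = 0
G(14) = mex{0,3,2} = 1
G(15) = mex{1,2,0} = 3
G(16) = mex{3,3,1} = 0
G(17) = mex{0,0,0} = 1
G(18) = mex{1,1,1} = 0
G(19) = mex{0,3,2} = 1
G(20) = mex{1,0,3} = 2
G(21) = mex{2,1,2} = 0
G(22) = mex{0,0,3} = 1
G(23) = mex{1,1,0} = 2
G(24) = mex{2,2,1} = 0
G(25) = mex{0,0,3} = 1

1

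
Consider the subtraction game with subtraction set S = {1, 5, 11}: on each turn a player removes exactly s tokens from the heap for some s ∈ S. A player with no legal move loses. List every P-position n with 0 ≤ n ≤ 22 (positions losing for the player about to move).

0, 2, 4, 6, 8, 10, 12, 14, 16, 18, 20, 22

G(0) = 0
G(1) = mex{0} = 1
G(2) = mex{1} = 0
G(3) = mex{0} = 1
G(4) = mex{1} = 0
G(5) = mex{0,0} = 1
G(6) = mex{1,1} = 0
G(7) = mex{0,0} = 1
G(8) = mex{1,1} = 0
G(9) = mex{0,0} = 1
G(10) = mex{1,1} = 0
G(11) = mex{0,0,0} = 1
G(12) = mex{1,1,1} = 0
G(13) = mex{0,0,0} = 1
G(14) = mex{1,1,1} = 0
G(15) = mex{0,0,0} = 1
G(16) = mex{1,1,1} = 0
G(17) = mex{0,0,0} = 1
G(18) = mex{1,1,1} = 0
G(19) = mex{0,0,0} = 1
G(20) = mex{1,1,1} = 0
G(21) = mex{0,0,0} = 1
G(22) = mex{1,1,1} = 0
P-positions are exactly the n with G(n) = 0.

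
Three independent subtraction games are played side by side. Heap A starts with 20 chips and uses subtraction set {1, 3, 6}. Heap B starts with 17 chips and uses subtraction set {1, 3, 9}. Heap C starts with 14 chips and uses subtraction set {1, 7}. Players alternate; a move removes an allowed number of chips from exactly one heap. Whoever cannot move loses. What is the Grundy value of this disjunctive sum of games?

1

Heap A, S = {1, 3, 6}:
n :  0  1  2  3  4  5  6  7  8  9 10 11 12 13 14 15 16 17 18 19 20
G :  0  1  0  1  0  1  2  3  2  0  1  0  1  0  1  2  3  2  0  1  0
G_A(20) = 0.
Heap B, S = {1, 3, 9}:
n :  0  1  2  3  4  5  6  7  8  9 10 11 12 13 14 15 16 17
G :  0  1  0  1  0  1  0  1  0  1  0  1  0  1  0  1  0  1
G_B(17) = 1.
Heap C, S = {1, 7}:
n :  0  1  2  3  4  5  6  7  8  9 10 11 12 13 14
G :  0  1  0  1  0  1  0  1  0  1  0  1  0  1  0
G_C(14) = 0.
Combined Grundy value = 0 ⊕ 1 ⊕ 0 = 1.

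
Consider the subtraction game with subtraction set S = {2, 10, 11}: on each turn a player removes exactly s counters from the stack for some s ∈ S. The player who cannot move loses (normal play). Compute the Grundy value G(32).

n :  0  1  2  3  4  5  6  7  8  9 10 11 12 13 14 15 16 17 18 19 20 21 22 23 24 25 26 27 28 29 30 31 32
G :  0  0  1  1  0  0  1  1  0  0  1  1  2  0  3  1  2  0  3  1  2  0  0  1  1  0  0  1  1  0  0  1  1

1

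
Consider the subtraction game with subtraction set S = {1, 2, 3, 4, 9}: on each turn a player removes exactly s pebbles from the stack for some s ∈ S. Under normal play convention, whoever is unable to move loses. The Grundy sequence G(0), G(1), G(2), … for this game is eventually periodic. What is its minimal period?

G(0) = 0
G(1) = mex{0} = 1
G(2) = mex{1,0} = 2
G(3) = mex{2,1,0} = 3
G(4) = mex{3,2,1,0} = 4
G(5) = mex{4,3,2,1} = 0
G(6) = mex{0,4,3,2} = 1
G(7) = mex{1,0,4,3} = 2
G(8) = mex{2,1,0,4} = 3
G(9) = mex{3,2,1,0,0} = 4
G(10) = mex{4,3,2,1,1} = 0
G(11) = mex{0,4,3,2,2} = 1
G(12) = mex{1,0,4,3,3} = 2
G(13) = mex{2,1,0,4,4} = 3
G(14) = mex{3,2,1,0,0} = 4
G(15) = mex{4,3,2,1,1} = 0
G(n+5) = G(n) holds for n = 0,…,8 (a full window of length max(S) = 9), so the sequence is purely periodic with period 5.

5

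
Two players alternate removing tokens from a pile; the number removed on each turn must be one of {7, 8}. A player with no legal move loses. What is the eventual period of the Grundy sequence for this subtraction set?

n :  0  1  2  3  4  5  6  7  8  9 10 11 12 13 14 15 16 17 18 19 20 21 22 23 24 25 26 27 28 29 30 31
G :  0  0  0  0  0  0  0  1  1  1  1  1  1  1  2  0  0  0  0  0  0  0  1  1  1  1  1  1  1  2  0  0
G(n+15) = G(n) holds for n = 0,…,7 (a full window of length max(S) = 8), so the sequence is purely periodic with period 15.

15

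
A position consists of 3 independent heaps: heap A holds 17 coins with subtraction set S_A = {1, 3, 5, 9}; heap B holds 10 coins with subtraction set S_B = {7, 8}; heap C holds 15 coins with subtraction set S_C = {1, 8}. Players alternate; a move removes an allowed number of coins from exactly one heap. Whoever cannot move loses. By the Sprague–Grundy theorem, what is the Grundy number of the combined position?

Heap A, S = {1, 3, 5, 9}:
n :  0  1  2  3  4  5  6  7  8  9 10 11 12 13 14 15 16 17
G :  0  1  0  1  0  1  0  1  0  1  0  1  0  1  0  1  0  1
G_A(17) = 1.
Heap B, S = {7, 8}:
G(0) = 0
G(1) = mex{} = 0
G(2) = mex{} = 0
G(3) = mex{} = 0
G(4) = mex{} = 0
G(5) = mex{} = 0
G(6) = mex{} = 0
G(7) = mex{0} = 1
G(8) = mex{0,0} = 1
G(9) = mex{0,0} = 1
G(10) = mex{0,0} = 1
G_B(10) = 1.
Heap C, S = {1, 8}:
n :  0  1  2  3  4  5  6  7  8  9 10 11 12 13 14 15
G :  0  1  0  1  0  1  0  1  2  0  1  0  1  0  1  0
G_C(15) = 0.
Combined Grundy value = 1 ⊕ 1 ⊕ 0 = 0.

0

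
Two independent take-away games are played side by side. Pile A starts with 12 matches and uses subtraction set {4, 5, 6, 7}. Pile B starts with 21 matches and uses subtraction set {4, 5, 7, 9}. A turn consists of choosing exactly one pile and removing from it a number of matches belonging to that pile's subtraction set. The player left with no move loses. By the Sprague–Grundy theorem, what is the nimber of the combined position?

Pile A, S = {4, 5, 6, 7}:
G(0) = 0
G(1) = mex{} = 0
G(2) = mex{} = 0
G(3) = mex{} = 0
G(4) = mex{0} = 1
G(5) = mex{0,0} = 1
G(6) = mex{0,0,0} = 1
G(7) = mex{0,0,0,0} = 1
G(8) = mex{1,0,0,0} = 2
G(9) = mex{1,1,0,0} = 2
G(10) = mex{1,1,1,0} = 2
G(11) = mex{1,1,1,1} = 0
G(12) = mex{2,1,1,1} = 0
G_A(12) = 0.
Pile B, S = {4, 5, 7, 9}:
n :  0  1  2  3  4  5  6  7  8  9 10 11 12 13 14 15 16 17 18 19 20 21
G :  0  0  0  0  1  1  1  1  2  2  2  2  3  0  0  0  0  1  1  1  1  2
G_B(21) = 2.
Combined Grundy value = 0 ⊕ 2 = 2.

2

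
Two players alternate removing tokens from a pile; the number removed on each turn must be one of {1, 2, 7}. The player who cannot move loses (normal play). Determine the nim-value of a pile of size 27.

0

n :  0  1  2  3  4  5  6  7  8  9 10 11 12 13 14 15 16 17 18 19 20 21 22 23 24 25 26 27
G :  0  1  2  0  1  2  0  1  2  0  1  2  0  1  2  0  1  2  0  1  2  0  1  2  0  1  2  0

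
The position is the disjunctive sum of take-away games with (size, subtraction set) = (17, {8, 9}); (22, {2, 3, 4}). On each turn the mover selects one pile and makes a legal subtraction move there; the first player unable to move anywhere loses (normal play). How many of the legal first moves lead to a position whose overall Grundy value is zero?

2

Pile A, S = {8, 9}:
n :  0  1  2  3  4  5  6  7  8  9 10 11 12 13 14 15 16 17
G :  0  0  0  0  0  0  0  0  1  1  1  1  1  1  1  1  2  0
G_A(17) = 0.
Pile B, S = {2, 3, 4}:
n :  0  1  2  3  4  5  6  7  8  9 10 11 12 13 14 15 16 17 18 19 20 21 22
G :  0  0  1  1  2  2  0  0  1  1  2  2  0  0  1  1  2  2  0  0  1  1  2
G_B(22) = 2.
Combined Grundy value = 0 ⊕ 2 = 2.
A winning move leaves total XOR = 0, i.e. changes one component's Grundy value g to g ⊕ X where X is the current total.
Pile A: need g' = 0⊕2 = 2. Options: 17−8→G=1, 17−9→G=1. Hits: 0.
Pile B: need g' = 2⊕2 = 0. Options: 22−2→G=1, 22−3→G=0, 22−4→G=0. Hits: 2.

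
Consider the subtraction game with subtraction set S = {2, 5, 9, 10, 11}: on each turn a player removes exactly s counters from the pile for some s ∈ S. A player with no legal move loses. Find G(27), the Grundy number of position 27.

n :  0  1  2  3  4  5  6  7  8  9 10 11 12 13 14 15 16 17 18 19 20 21 22 23 24 25 26 27
G :  0  0  1  1  0  2  1  0  0  1  1  2  2  3  3  4  4  3  2  2  0  0  1  1  0  2  1  0

0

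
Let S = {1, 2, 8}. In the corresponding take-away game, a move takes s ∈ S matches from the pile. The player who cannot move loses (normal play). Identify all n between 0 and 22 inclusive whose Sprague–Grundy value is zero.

G(0) = 0
G(1) = mex{0} = 1
G(2) = mex{1,0} = 2
G(3) = mex{2,1} = 0
G(4) = mex{0,2} = 1
G(5) = mex{1,0} = 2
G(6) = mex{2,1} = 0
G(7) = mex{0,2} = 1
G(8) = mex{1,0,0} = 2
G(9) = mex{2,1,1} = 0
G(10) = mex{0,2,2} = 1
G(11) = mex{1,0,0} = 2
G(12) = mex{2,1,1} = 0
G(13) = mex{0,2,2} = 1
G(14) = mex{1,0,0} = 2
G(15) = mex{2,1,1} = 0
G(16) = mex{0,2,2} = 1
G(17) = mex{1,0,0} = 2
G(18) = mex{2,1,1} = 0
G(19) = mex{0,2,2} = 1
G(20) = mex{1,0,0} = 2
G(21) = mex{2,1,1} = 0
G(22) = mex{0,2,2} = 1
P-positions are exactly the n with G(n) = 0.

0, 3, 6, 9, 12, 15, 18, 21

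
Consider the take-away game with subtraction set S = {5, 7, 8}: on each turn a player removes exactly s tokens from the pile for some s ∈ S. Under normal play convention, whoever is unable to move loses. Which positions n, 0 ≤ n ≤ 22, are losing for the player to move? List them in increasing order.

G(0) = 0
G(1) = mex{} = 0
G(2) = mex{} = 0
G(3) = mex{} = 0
G(4) = mex{} = 0
G(5) = mex{0} = 1
G(6) = mex{0} = 1
G(7) = mex{0,0} = 1
G(8) = mex{0,0,0} = 1
G(9) = mex{0,0,0} = 1
G(10) = mex{1,0,0} = 2
G(11) = mex{1,0,0} = 2
G(12) = mex{1,1,0} = 2
G(13) = mex{1,1,1} = 0
G(14) = mex{1,1,1} = 0
G(15) = mex{2,1,1} = 0
G(16) = mex{2,1,1} = 0
G(17) = mex{2,2,1} = 0
G(18) = mex{0,2,2} = 1
G(19) = mex{0,2,2} = 1
G(20) = mex{0,0,2} = 1
G(21) = mex{0,0,0} = 1
G(22) = mex{0,0,0} = 1
P-positions are exactly the n with G(n) = 0.

0, 1, 2, 3, 4, 13, 14, 15, 16, 17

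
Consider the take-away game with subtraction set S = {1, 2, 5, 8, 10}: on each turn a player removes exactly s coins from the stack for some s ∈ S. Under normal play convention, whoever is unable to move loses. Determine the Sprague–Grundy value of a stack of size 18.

0

n :  0  1  2  3  4  5  6  7  8  9 10 11 12 13 14 15 16 17 18
G :  0  1  2  0  1  2  0  1  2  0  1  2  0  1  2  0  1  2  0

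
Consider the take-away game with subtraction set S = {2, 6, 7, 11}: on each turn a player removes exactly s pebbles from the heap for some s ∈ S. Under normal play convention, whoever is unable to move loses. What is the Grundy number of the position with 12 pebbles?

G(0) = 0
G(1) = mex{} = 0
G(2) = mex{0} = 1
G(3) = mex{0} = 1
G(4) = mex{1} = 0
G(5) = mex{1} = 0
G(6) = mex{0,0} = 1
G(7) = mex{0,0,0} = 1
G(8) = mex{1,1,0} = 2
G(9) = mex{1,1,1} = 0
G(10) = mex{2,0,1} = 3
G(11) = mex{0,0,0,0} = 1
G(12) = mex{3,1,0,0} = 2

2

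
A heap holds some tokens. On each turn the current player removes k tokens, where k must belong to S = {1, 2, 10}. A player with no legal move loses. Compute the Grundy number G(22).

G(0) = 0
G(1) = mex{0} = 1
G(2) = mex{1,0} = 2
G(3) = mex{2,1} = 0
G(4) = mex{0,2} = 1
G(5) = mex{1,0} = 2
G(6) = mex{2,1} = 0
G(7) = mex{0,2} = 1
G(8) = mex{1,0} = 2
G(9) = mex{2,1} = 0
G(10) = mex{0,2,0} = 1
G(11) = mex{1,0,1} = 2
G(12) = mex{2,1,2} = 0
G(13) = mex{0,2,0} = 1
G(14) = mex{1,0,1} = 2
G(15) = mex{2,1,2} = 0
G(16) = mex{0,2,0} = 1
G(17) = mex{1,0,1} = 2
G(18) = mex{2,1,2} = 0
G(19) = mex{0,2,0} = 1
G(20) = mex{1,0,1} = 2
G(21) = mex{2,1,2} = 0
G(22) = mex{0,2,0} = 1

1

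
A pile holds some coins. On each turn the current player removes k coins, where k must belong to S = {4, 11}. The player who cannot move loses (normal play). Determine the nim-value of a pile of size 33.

n :  0  1  2  3  4  5  6  7  8  9 10 11 12 13 14 15 16 17 18 19 20 21 22 23 24 25 26 27 28 29 30 31 32 33
G :  0  0  0  0  1  1  1  1  0  0  0  2  1  1  1  0  0  0  0  1  1  1  1  0  0  0  2  1  1  1  0  0  0  0

0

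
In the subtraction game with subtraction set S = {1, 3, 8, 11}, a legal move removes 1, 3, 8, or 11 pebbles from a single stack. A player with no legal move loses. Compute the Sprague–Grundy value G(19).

G(0) = 0
G(1) = mex{0} = 1
G(2) = mex{1} = 0
G(3) = mex{0,0} = 1
G(4) = mex{1,1} = 0
G(5) = mex{0,0} = 1
G(6) = mex{1,1} = 0
G(7) = mex{0,0} = 1
G(8) = mex{1,1,0} = 2
G(9) = mex{2,0,1} = 3
G(10) = mex{3,1,0} = 2
G(11) = mex{2,2,1,0} = 3
G(12) = mex{3,3,0,1} = 2
G(13) = mex{2,2,1,0} = 3
G(14) = mex{3,3,0,1} = 2
G(15) = mex{2,2,1,0} = 3
G(16) = mex{3,3,2,1} = 0
G(17) = mex{0,2,3,0} = 1
G(18) = mex{1,3,2,1} = 0
G(19) = mex{0,0,3,2} = 1

1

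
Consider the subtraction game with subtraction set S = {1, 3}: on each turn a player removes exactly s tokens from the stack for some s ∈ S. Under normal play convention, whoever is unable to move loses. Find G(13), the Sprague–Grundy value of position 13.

G(0) = 0
G(1) = mex{0} = 1
G(2) = mex{1} = 0
G(3) = mex{0,0} = 1
G(4) = mex{1,1} = 0
G(5) = mex{0,0} = 1
G(6) = mex{1,1} = 0
G(7) = mex{0,0} = 1
G(8) = mex{1,1} = 0
G(9) = mex{0,0} = 1
G(10) = mex{1,1} = 0
G(11) = mex{0,0} = 1
G(12) = mex{1,1} = 0
G(13) = mex{0,0} = 1

1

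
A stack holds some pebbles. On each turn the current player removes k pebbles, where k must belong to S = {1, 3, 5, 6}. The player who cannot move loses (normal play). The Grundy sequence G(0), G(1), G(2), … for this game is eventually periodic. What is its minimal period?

n :  0  1  2  3  4  5  6  7  8  9 10 11 12 13 14 15 16 17 18 19 20 21 22 23
G :  0  1  0  1  0  1  2  3  2  3  2  0  1  0  1  0  1  2  3  2  3  2  0  1
G(n+11) = G(n) holds for n = 0,…,5 (a full window of length max(S) = 6), so the sequence is purely periodic with period 11.

11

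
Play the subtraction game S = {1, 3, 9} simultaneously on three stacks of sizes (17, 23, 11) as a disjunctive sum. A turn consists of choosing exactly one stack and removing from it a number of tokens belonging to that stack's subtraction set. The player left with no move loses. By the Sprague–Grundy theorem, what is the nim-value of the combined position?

All stacks use S = {1, 3, 9}:
n :  0  1  2  3  4  5  6  7  8  9 10 11 12 13 14 15 16 17 18 19 20 21 22 23
G :  0  1  0  1  0  1  0  1  0  1  0  1  0  1  0  1  0  1  0  1  0  1  0  1
Stack A: G(17) = 1.
Stack B: G(23) = 1.
Stack C: G(11) = 1.
Combined Grundy value = 1 ⊕ 1 ⊕ 1 = 1.

1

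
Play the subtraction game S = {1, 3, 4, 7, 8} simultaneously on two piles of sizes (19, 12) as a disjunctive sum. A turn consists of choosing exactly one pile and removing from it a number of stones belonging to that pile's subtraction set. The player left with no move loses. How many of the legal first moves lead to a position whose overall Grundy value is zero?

All piles use S = {1, 3, 4, 7, 8}:
n :  0  1  2  3  4  5  6  7  8  9 10 11 12 13 14 15 16 17 18 19
G :  0  1  0  1  2  3  2  3  4  5  4  0  1  0  1  2  3  2  3  4
Pile A: G(19) = 4.
Pile B: G(12) = 1.
Combined Grundy value = 4 ⊕ 1 = 5.
A winning move leaves total XOR = 0, i.e. changes one component's Grundy value g to g ⊕ X where X is the current total.
Pile A: need g' = 4⊕5 = 1. Options: 19−1→G=3, 19−3→G=3, 19−4→G=2, 19−7→G=1, 19−8→G=0. Hits: 1.
Pile B: need g' = 1⊕5 = 4. Options: 12−1→G=0, 12−3→G=5, 12−4→G=4, 12−7→G=3, 12−8→G=2. Hits: 1.

2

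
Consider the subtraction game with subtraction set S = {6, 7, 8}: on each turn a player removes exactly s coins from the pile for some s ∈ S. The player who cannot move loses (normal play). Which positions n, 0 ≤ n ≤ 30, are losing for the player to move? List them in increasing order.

G(0) = 0
G(1) = mex{} = 0
G(2) = mex{} = 0
G(3) = mex{} = 0
G(4) = mex{} = 0
G(5) = mex{} = 0
G(6) = mex{0} = 1
G(7) = mex{0,0} = 1
G(8) = mex{0,0,0} = 1
G(9) = mex{0,0,0} = 1
G(10) = mex{0,0,0} = 1
G(11) = mex{0,0,0} = 1
G(12) = mex{1,0,0} = 2
G(13) = mex{1,1,0} = 2
G(14) = mex{1,1,1} = 0
G(15) = mex{1,1,1} = 0
G(16) = mex{1,1,1} = 0
G(17) = mex{1,1,1} = 0
G(18) = mex{2,1,1} = 0
G(19) = mex{2,2,1} = 0
G(20) = mex{0,2,2} = 1
G(21) = mex{0,0,2} = 1
G(22) = mex{0,0,0} = 1
G(23) = mex{0,0,0} = 1
G(24) = mex{0,0,0} = 1
G(25) = mex{0,0,0} = 1
G(26) = mex{1,0,0} = 2
G(27) = mex{1,1,0} = 2
G(28) = mex{1,1,1} = 0
G(29) = mex{1,1,1} = 0
G(30) = mex{1,1,1} = 0
P-positions are exactly the n with G(n) = 0.

0, 1, 2, 3, 4, 5, 14, 15, 16, 17, 18, 19, 28, 29, 30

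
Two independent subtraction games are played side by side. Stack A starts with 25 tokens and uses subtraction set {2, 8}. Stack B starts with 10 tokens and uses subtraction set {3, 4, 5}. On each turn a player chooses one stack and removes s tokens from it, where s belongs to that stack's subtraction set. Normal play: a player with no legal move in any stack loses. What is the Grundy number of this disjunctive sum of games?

0

Stack A, S = {2, 8}:
n :  0  1  2  3  4  5  6  7  8  9 10 11 12 13 14 15 16 17 18 19 20 21 22 23 24 25
G :  0  0  1  1  0  0  1  1  2  2  0  0  1  1  0  0  1  1  2  2  0  0  1  1  0  0
G_A(25) = 0.
Stack B, S = {3, 4, 5}:
n :  0  1  2  3  4  5  6  7  8  9 10
G :  0  0  0  1  1  1  2  2  0  0  0
G_B(10) = 0.
Combined Grundy value = 0 ⊕ 0 = 0.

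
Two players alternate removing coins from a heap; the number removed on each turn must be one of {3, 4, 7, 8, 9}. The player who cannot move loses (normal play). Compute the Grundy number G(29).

G(0) = 0
G(1) = mex{} = 0
G(2) = mex{} = 0
G(3) = mex{0} = 1
G(4) = mex{0,0} = 1
G(5) = mex{0,0} = 1
G(6) = mex{1,0} = 2
G(7) = mex{1,1,0} = 2
G(8) = mex{1,1,0,0} = 2
G(9) = mex{2,1,0,0,0} = 3
G(10) = mex{2,2,1,0,0} = 3
G(11) = mex{2,2,1,1,0} = 3
G(12) = mex{3,2,1,1,1} = 0
G(13) = mex{3,3,2,1,1} = 0
G(14) = mex{3,3,2,2,1} = 0
G(15) = mex{0,3,2,2,2} = 1
G(16) = mex{0,0,3,2,2} = 1
G(17) = mex{0,0,3,3,2} = 1
G(18) = mex{1,0,3,3,3} = 2
G(19) = mex{1,1,0,3,3} = 2
G(20) = mex{1,1,0,0,3} = 2
G(21) = mex{2,1,0,0,0} = 3
G(22) = mex{2,2,1,0,0} = 3
G(23) = mex{2,2,1,1,0} = 3
G(24) = mex{3,2,1,1,1} = 0
G(25) = mex{3,3,2,1,1} = 0
G(26) = mex{3,3,2,2,1} = 0
G(27) = mex{0,3,2,2,2} = 1
G(28) = mex{0,0,3,2,2} = 1
G(29) = mex{0,0,3,3,2} = 1

1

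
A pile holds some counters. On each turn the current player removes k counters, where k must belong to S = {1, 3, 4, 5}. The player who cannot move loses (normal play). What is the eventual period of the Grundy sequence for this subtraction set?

n :  0  1  2  3  4  5  6  7  8  9 10 11 12 13 14 15 16 17
G :  0  1  0  1  2  3  2  3  0  1  0  1  2  3  2  3  0  1
G(n+8) = G(n) holds for n = 0,…,4 (a full window of length max(S) = 5), so the sequence is purely periodic with period 8.

8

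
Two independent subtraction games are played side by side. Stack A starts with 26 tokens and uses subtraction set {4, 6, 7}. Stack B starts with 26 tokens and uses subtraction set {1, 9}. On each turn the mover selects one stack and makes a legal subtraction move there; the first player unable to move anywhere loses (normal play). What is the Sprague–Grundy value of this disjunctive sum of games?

1

Stack A, S = {4, 6, 7}:
G(0) = 0
G(1) = mex{} = 0
G(2) = mex{} = 0
G(3) = mex{} = 0
G(4) = mex{0} = 1
G(5) = mex{0} = 1
G(6) = mex{0,0} = 1
G(7) = mex{0,0,0} = 1
G(8) = mex{1,0,0} = 2
G(9) = mex{1,0,0} = 2
G(10) = mex{1,1,0} = 2
G(11) = mex{1,1,1} = 0
G(12) = mex{2,1,1} = 0
G(13) = mex{2,1,1} = 0
G(14) = mex{2,2,1} = 0
G(15) = mex{0,2,2} = 1
G(16) = mex{0,2,2} = 1
G(17) = mex{0,0,2} = 1
G(18) = mex{0,0,0} = 1
G(19) = mex{1,0,0} = 2
G(20) = mex{1,0,0} = 2
G(21) = mex{1,1,0} = 2
G(22) = mex{1,1,1} = 0
G(23) = mex{2,1,1} = 0
G(24) = mex{2,1,1} = 0
G(25) = mex{2,2,1} = 0
G(26) = mex{0,2,2} = 1
G_A(26) = 1.
Stack B, S = {1, 9}:
G(0) = 0
G(1) = mex{0} = 1
G(2) = mex{1} = 0
G(3) = mex{0} = 1
G(4) = mex{1} = 0
G(5) = mex{0} = 1
G(6) = mex{1} = 0
G(7) = mex{0} = 1
G(8) = mex{1} = 0
G(9) = mex{0,0} = 1
G(10) = mex{1,1} = 0
G(11) = mex{0,0} = 1
G(12) = mex{1,1} = 0
G(13) = mex{0,0} = 1
G(14) = mex{1,1} = 0
G(15) = mex{0,0} = 1
G(16) = mex{1,1} = 0
G(17) = mex{0,0} = 1
G(18) = mex{1,1} = 0
G(19) = mex{0,0} = 1
G(20) = mex{1,1} = 0
G(21) = mex{0,0} = 1
G(22) = mex{1,1} = 0
G(23) = mex{0,0} = 1
G(24) = mex{1,1} = 0
G(25) = mex{0,0} = 1
G(26) = mex{1,1} = 0
G_B(26) = 0.
Combined Grundy value = 1 ⊕ 0 = 1.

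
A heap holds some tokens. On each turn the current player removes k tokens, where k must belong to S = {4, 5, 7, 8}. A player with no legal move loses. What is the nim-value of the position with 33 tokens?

n :  0  1  2  3  4  5  6  7  8  9 10 11 12 13 14 15 16 17 18 19 20 21 22 23 24 25 26 27 28 29 30 31 32 33
G :  0  0  0  0  1  1  1  1  2  2  2  2  0  0  0  0  1  1  1  1  2  2  2  2  0  0  0  0  1  1  1  1  2  2

2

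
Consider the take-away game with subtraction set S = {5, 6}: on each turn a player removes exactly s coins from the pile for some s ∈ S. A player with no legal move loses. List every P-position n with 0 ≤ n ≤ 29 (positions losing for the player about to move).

0, 1, 2, 3, 4, 11, 12, 13, 14, 15, 22, 23, 24, 25, 26

G(0) = 0
G(1) = mex{} = 0
G(2) = mex{} = 0
G(3) = mex{} = 0
G(4) = mex{} = 0
G(5) = mex{0} = 1
G(6) = mex{0,0} = 1
G(7) = mex{0,0} = 1
G(8) = mex{0,0} = 1
G(9) = mex{0,0} = 1
G(10) = mex{1,0} = 2
G(11) = mex{1,1} = 0
G(12) = mex{1,1} = 0
G(13) = mex{1,1} = 0
G(14) = mex{1,1} = 0
G(15) = mex{2,1} = 0
G(16) = mex{0,2} = 1
G(17) = mex{0,0} = 1
G(18) = mex{0,0} = 1
G(19) = mex{0,0} = 1
G(20) = mex{0,0} = 1
G(21) = mex{1,0} = 2
G(22) = mex{1,1} = 0
G(23) = mex{1,1} = 0
G(24) = mex{1,1} = 0
G(25) = mex{1,1} = 0
G(26) = mex{2,1} = 0
G(27) = mex{0,2} = 1
G(28) = mex{0,0} = 1
G(29) = mex{0,0} = 1
P-positions are exactly the n with G(n) = 0.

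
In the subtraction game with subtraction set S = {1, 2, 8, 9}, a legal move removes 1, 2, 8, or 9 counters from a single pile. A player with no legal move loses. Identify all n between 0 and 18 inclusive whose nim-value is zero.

G(0) = 0
G(1) = mex{0} = 1
G(2) = mex{1,0} = 2
G(3) = mex{2,1} = 0
G(4) = mex{0,2} = 1
G(5) = mex{1,0} = 2
G(6) = mex{2,1} = 0
G(7) = mex{0,2} = 1
G(8) = mex{1,0,0} = 2
G(9) = mex{2,1,1,0} = 3
G(10) = mex{3,2,2,1} = 0
G(11) = mex{0,3,0,2} = 1
G(12) = mex{1,0,1,0} = 2
G(13) = mex{2,1,2,1} = 0
G(14) = mex{0,2,0,2} = 1
G(15) = mex{1,0,1,0} = 2
G(16) = mex{2,1,2,1} = 0
G(17) = mex{0,2,3,2} = 1
G(18) = mex{1,0,0,3} = 2
P-positions are exactly the n with G(n) = 0.

0, 3, 6, 10, 13, 16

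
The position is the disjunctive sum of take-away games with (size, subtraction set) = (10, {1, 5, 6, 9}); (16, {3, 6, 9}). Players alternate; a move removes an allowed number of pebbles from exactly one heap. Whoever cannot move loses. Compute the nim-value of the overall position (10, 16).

3

Heap A, S = {1, 5, 6, 9}:
G(0) = 0
G(1) = mex{0} = 1
G(2) = mex{1} = 0
G(3) = mex{0} = 1
G(4) = mex{1} = 0
G(5) = mex{0,0} = 1
G(6) = mex{1,1,0} = 2
G(7) = mex{2,0,1} = 3
G(8) = mex{3,1,0} = 2
G(9) = mex{2,0,1,0} = 3
G(10) = mex{3,1,0,1} = 2
G_A(10) = 2.
Heap B, S = {3, 6, 9}:
n :  0  1  2  3  4  5  6  7  8  9 10 11 12 13 14 15 16
G :  0  0  0  1  1  1  2  2  2  3  3  3  0  0  0  1  1
G_B(16) = 1.
Combined Grundy value = 2 ⊕ 1 = 3.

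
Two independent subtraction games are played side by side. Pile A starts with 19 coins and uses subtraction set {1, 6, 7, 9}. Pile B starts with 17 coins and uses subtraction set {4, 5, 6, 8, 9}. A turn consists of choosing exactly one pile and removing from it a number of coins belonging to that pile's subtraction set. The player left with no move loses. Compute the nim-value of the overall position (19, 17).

2

Pile A, S = {1, 6, 7, 9}:
n :  0  1  2  3  4  5  6  7  8  9 10 11 12 13 14 15 16 17 18 19
G :  0  1  0  1  0  1  2  3  2  3  2  3  0  1  0  1  0  1  2  3
G_A(19) = 3.
Pile B, S = {4, 5, 6, 8, 9}:
n :  0  1  2  3  4  5  6  7  8  9 10 11 12 13 14 15 16 17
G :  0  0  0  0  1  1  1  1  2  2  2  2  3  0  0  0  0  1
G_B(17) = 1.
Combined Grundy value = 3 ⊕ 1 = 2.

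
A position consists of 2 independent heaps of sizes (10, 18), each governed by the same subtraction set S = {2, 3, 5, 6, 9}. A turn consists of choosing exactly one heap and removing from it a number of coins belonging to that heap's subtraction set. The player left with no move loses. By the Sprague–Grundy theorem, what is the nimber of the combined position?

All heaps use S = {2, 3, 5, 6, 9}:
n :  0  1  2  3  4  5  6  7  8  9 10 11 12 13 14 15 16 17 18
G :  0  0  1  1  2  2  3  3  0  4  1  5  0  4  1  2  0  3  1
Heap A: G(10) = 1.
Heap B: G(18) = 1.
Combined Grundy value = 1 ⊕ 1 = 0.

0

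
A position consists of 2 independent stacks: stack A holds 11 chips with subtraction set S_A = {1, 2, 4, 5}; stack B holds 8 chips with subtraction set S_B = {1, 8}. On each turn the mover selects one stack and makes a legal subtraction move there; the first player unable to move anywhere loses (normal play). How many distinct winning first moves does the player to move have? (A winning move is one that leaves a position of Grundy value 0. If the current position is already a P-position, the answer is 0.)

Stack A, S = {1, 2, 4, 5}:
G(0) = 0
G(1) = mex{0} = 1
G(2) = mex{1,0} = 2
G(3) = mex{2,1} = 0
G(4) = mex{0,2,0} = 1
G(5) = mex{1,0,1,0} = 2
G(6) = mex{2,1,2,1} = 0
G(7) = mex{0,2,0,2} = 1
G(8) = mex{1,0,1,0} = 2
G(9) = mex{2,1,2,1} = 0
G(10) = mex{0,2,0,2} = 1
G(11) = mex{1,0,1,0} = 2
G_A(11) = 2.
Stack B, S = {1, 8}:
G(0) = 0
G(1) = mex{0} = 1
G(2) = mex{1} = 0
G(3) = mex{0} = 1
G(4) = mex{1} = 0
G(5) = mex{0} = 1
G(6) = mex{1} = 0
G(7) = mex{0} = 1
G(8) = mex{1,0} = 2
G_B(8) = 2.
Combined Grundy value = 2 ⊕ 2 = 0.
A winning move leaves total XOR = 0, i.e. changes one component's Grundy value g to g ⊕ X where X is the current total.
Stack A: target g' = 2⊕0 = 2, but every legal move changes the Grundy value (mex property), so 0 moves.
Stack B: target g' = 2⊕0 = 2, but every legal move changes the Grundy value (mex property), so 0 moves.

0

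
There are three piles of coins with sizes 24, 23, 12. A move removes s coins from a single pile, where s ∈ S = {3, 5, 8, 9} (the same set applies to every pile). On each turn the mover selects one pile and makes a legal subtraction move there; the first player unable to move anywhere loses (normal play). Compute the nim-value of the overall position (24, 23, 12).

3

All piles use S = {3, 5, 8, 9}:
n :  0  1  2  3  4  5  6  7  8  9 10 11 12 13 14 15 16 17 18 19 20 21 22 23 24
G :  0  0  0  1  1  1  2  2  2  3  3  3  0  0  0  1  1  1  2  2  2  3  3  3  0
Pile A: G(24) = 0.
Pile B: G(23) = 3.
Pile C: G(12) = 0.
Combined Grundy value = 0 ⊕ 3 ⊕ 0 = 3.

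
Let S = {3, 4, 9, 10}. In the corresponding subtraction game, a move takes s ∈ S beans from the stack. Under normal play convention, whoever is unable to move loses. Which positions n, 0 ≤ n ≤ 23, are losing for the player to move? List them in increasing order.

n :  0  1  2  3  4  5  6  7  8  9 10 11 12 13 14 15 16 17 18 19 20 21 22 23
G :  0  0  0  1  1  1  2  0  0  3  1  1  2  0  0  0  1  1  1  2  0  0  3  1
P-positions are exactly the n with G(n) = 0.

0, 1, 2, 7, 8, 13, 14, 15, 20, 21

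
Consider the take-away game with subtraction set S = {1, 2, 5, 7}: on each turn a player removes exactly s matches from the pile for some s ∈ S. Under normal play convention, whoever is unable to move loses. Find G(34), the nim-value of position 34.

n :  0  1  2  3  4  5  6  7  8  9 10 11 12 13 14 15 16 17 18 19 20 21 22 23 24 25 26 27 28 29 30 31 32 33 34
G :  0  1  2  0  1  2  0  1  2  0  1  2  0  1  2  0  1  2  0  1  2  0  1  2  0  1  2  0  1  2  0  1  2  0  1

1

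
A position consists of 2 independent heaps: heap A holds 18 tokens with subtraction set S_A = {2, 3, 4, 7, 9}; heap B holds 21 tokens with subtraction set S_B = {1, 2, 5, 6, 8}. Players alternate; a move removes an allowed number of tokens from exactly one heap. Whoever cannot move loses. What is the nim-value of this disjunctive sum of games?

Heap A, S = {2, 3, 4, 7, 9}:
n :  0  1  2  3  4  5  6  7  8  9 10 11 12 13 14 15 16 17 18
G :  0  0  1  1  2  2  0  3  1  4  2  0  0  1  1  2  2  0  3
G_A(18) = 3.
Heap B, S = {1, 2, 5, 6, 8}:
G(0) = 0
G(1) = mex{0} = 1
G(2) = mex{1,0} = 2
G(3) = mex{2,1} = 0
G(4) = mex{0,2} = 1
G(5) = mex{1,0,0} = 2
G(6) = mex{2,1,1,0} = 3
G(7) = mex{3,2,2,1} = 0
G(8) = mex{0,3,0,2,0} = 1
G(9) = mex{1,0,1,0,1} = 2
G(10) = mex{2,1,2,1,2} = 0
G(11) = mex{0,2,3,2,0} = 1
G(12) = mex{1,0,0,3,1} = 2
G(13) = mex{2,1,1,0,2} = 3
G(14) = mex{3,2,2,1,3} = 0
G(15) = mex{0,3,0,2,0} = 1
G(16) = mex{1,0,1,0,1} = 2
G(17) = mex{2,1,2,1,2} = 0
G(18) = mex{0,2,3,2,0} = 1
G(19) = mex{1,0,0,3,1} = 2
G(20) = mex{2,1,1,0,2} = 3
G(21) = mex{3,2,2,1,3} = 0
G_B(21) = 0.
Combined Grundy value = 3 ⊕ 0 = 3.

3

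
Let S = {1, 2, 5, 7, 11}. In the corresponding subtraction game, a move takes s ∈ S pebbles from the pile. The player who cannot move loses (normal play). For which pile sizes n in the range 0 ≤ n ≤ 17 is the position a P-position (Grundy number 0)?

0, 3, 6, 9, 12, 15

G(0) = 0
G(1) = mex{0} = 1
G(2) = mex{1,0} = 2
G(3) = mex{2,1} = 0
G(4) = mex{0,2} = 1
G(5) = mex{1,0,0} = 2
G(6) = mex{2,1,1} = 0
G(7) = mex{0,2,2,0} = 1
G(8) = mex{1,0,0,1} = 2
G(9) = mex{2,1,1,2} = 0
G(10) = mex{0,2,2,0} = 1
G(11) = mex{1,0,0,1,0} = 2
G(12) = mex{2,1,1,2,1} = 0
G(13) = mex{0,2,2,0,2} = 1
G(14) = mex{1,0,0,1,0} = 2
G(15) = mex{2,1,1,2,1} = 0
G(16) = mex{0,2,2,0,2} = 1
G(17) = mex{1,0,0,1,0} = 2
P-positions are exactly the n with G(n) = 0.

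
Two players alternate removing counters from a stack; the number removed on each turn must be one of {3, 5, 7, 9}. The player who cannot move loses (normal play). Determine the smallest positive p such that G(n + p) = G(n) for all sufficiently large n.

12

G(0) = 0
G(1) = mex{} = 0
G(2) = mex{} = 0
G(3) = mex{0} = 1
G(4) = mex{0} = 1
G(5) = mex{0,0} = 1
G(6) = mex{1,0} = 2
G(7) = mex{1,0,0} = 2
G(8) = mex{1,1,0} = 2
G(9) = mex{2,1,0,0} = 3
G(10) = mex{2,1,1,0} = 3
G(11) = mex{2,2,1,0} = 3
G(12) = mex{3,2,1,1} = 0
G(13) = mex{3,2,2,1} = 0
G(14) = mex{3,3,2,1} = 0
G(15) = mex{0,3,2,2} = 1
G(16) = mex{0,3,3,2} = 1
G(17) = mex{0,0,3,2} = 1
G(18) = mex{1,0,3,3} = 2
G(19) = mex{1,0,0,3} = 2
G(20) = mex{1,1,0,3} = 2
G(21) = mex{2,1,0,0} = 3
G(22) = mex{2,1,1,0} = 3
G(23) = mex{2,2,1,0} = 3
G(24) = mex{3,2,1,1} = 0
G(25) = mex{3,2,2,1} = 0
G(n+12) = G(n) holds for n = 0,…,8 (a full window of length max(S) = 9), so the sequence is purely periodic with period 12.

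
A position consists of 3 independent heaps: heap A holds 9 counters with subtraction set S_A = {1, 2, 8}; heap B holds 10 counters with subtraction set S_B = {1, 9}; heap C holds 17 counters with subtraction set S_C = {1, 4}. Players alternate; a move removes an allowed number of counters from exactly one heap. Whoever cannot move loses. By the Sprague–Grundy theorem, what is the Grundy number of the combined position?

Heap A, S = {1, 2, 8}:
G(0) = 0
G(1) = mex{0} = 1
G(2) = mex{1,0} = 2
G(3) = mex{2,1} = 0
G(4) = mex{0,2} = 1
G(5) = mex{1,0} = 2
G(6) = mex{2,1} = 0
G(7) = mex{0,2} = 1
G(8) = mex{1,0,0} = 2
G(9) = mex{2,1,1} = 0
G_A(9) = 0.
Heap B, S = {1, 9}:
n :  0  1  2  3  4  5  6  7  8  9 10
G :  0  1  0  1  0  1  0  1  0  1  0
G_B(10) = 0.
Heap C, S = {1, 4}:
n :  0  1  2  3  4  5  6  7  8  9 10 11 12 13 14 15 16 17
G :  0  1  0  1  2  0  1  0  1  2  0  1  0  1  2  0  1  0
G_C(17) = 0.
Combined Grundy value = 0 ⊕ 0 ⊕ 0 = 0.

0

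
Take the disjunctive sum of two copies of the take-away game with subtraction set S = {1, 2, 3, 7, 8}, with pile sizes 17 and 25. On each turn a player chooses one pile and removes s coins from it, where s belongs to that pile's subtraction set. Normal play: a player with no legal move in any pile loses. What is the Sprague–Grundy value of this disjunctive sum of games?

7

All piles use S = {1, 2, 3, 7, 8}:
n :  0  1  2  3  4  5  6  7  8  9 10 11 12 13 14 15 16 17 18 19 20 21 22 23 24 25
G :  0  1  2  3  0  1  2  3  4  0  1  2  3  0  1  2  3  4  0  1  2  3  0  1  2  3
Pile A: G(17) = 4.
Pile B: G(25) = 3.
Combined Grundy value = 4 ⊕ 3 = 7.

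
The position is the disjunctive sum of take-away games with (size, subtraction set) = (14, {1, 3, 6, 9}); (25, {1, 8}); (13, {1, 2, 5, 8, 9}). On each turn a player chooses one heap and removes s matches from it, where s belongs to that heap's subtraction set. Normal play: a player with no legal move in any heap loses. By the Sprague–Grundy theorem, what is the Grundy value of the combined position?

Heap A, S = {1, 3, 6, 9}:
G(0) = 0
G(1) = mex{0} = 1
G(2) = mex{1} = 0
G(3) = mex{0,0} = 1
G(4) = mex{1,1} = 0
G(5) = mex{0,0} = 1
G(6) = mex{1,1,0} = 2
G(7) = mex{2,0,1} = 3
G(8) = mex{3,1,0} = 2
G(9) = mex{2,2,1,0} = 3
G(10) = mex{3,3,0,1} = 2
G(11) = mex{2,2,1,0} = 3
G(12) = mex{3,3,2,1} = 0
G(13) = mex{0,2,3,0} = 1
G(14) = mex{1,3,2,1} = 0
G_A(14) = 0.
Heap B, S = {1, 8}:
G(0) = 0
G(1) = mex{0} = 1
G(2) = mex{1} = 0
G(3) = mex{0} = 1
G(4) = mex{1} = 0
G(5) = mex{0} = 1
G(6) = mex{1} = 0
G(7) = mex{0} = 1
G(8) = mex{1,0} = 2
G(9) = mex{2,1} = 0
G(10) = mex{0,0} = 1
G(11) = mex{1,1} = 0
G(12) = mex{0,0} = 1
G(13) = mex{1,1} = 0
G(14) = mex{0,0} = 1
G(15) = mex{1,1} = 0
G(16) = mex{0,2} = 1
G(17) = mex{1,0} = 2
G(18) = mex{2,1} = 0
G(19) = mex{0,0} = 1
G(20) = mex{1,1} = 0
G(21) = mex{0,0} = 1
G(22) = mex{1,1} = 0
G(23) = mex{0,0} = 1
G(24) = mex{1,1} = 0
G(25) = mex{0,2} = 1
G_B(25) = 1.
Heap C, S = {1, 2, 5, 8, 9}:
G(0) = 0
G(1) = mex{0} = 1
G(2) = mex{1,0} = 2
G(3) = mex{2,1} = 0
G(4) = mex{0,2} = 1
G(5) = mex{1,0,0} = 2
G(6) = mex{2,1,1} = 0
G(7) = mex{0,2,2} = 1
G(8) = mex{1,0,0,0} = 2
G(9) = mex{2,1,1,1,0} = 3
G(10) = mex{3,2,2,2,1} = 0
G(11) = mex{0,3,0,0,2} = 1
G(12) = mex{1,0,1,1,0} = 2
G(13) = mex{2,1,2,2,1} = 0
G_C(13) = 0.
Combined Grundy value = 0 ⊕ 1 ⊕ 0 = 1.

1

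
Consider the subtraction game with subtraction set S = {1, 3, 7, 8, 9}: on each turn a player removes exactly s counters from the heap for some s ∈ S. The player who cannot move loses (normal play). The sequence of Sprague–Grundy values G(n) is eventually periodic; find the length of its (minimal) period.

16

G(0) = 0
G(1) = mex{0} = 1
G(2) = mex{1} = 0
G(3) = mex{0,0} = 1
G(4) = mex{1,1} = 0
G(5) = mex{0,0} = 1
G(6) = mex{1,1} = 0
G(7) = mex{0,0,0} = 1
G(8) = mex{1,1,1,0} = 2
G(9) = mex{2,0,0,1,0} = 3
G(10) = mex{3,1,1,0,1} = 2
G(11) = mex{2,2,0,1,0} = 3
G(12) = mex{3,3,1,0,1} = 2
G(13) = mex{2,2,0,1,0} = 3
G(14) = mex{3,3,1,0,1} = 2
G(15) = mex{2,2,2,1,0} = 3
G(16) = mex{3,3,3,2,1} = 0
G(17) = mex{0,2,2,3,2} = 1
G(18) = mex{1,3,3,2,3} = 0
G(19) = mex{0,0,2,3,2} = 1
G(20) = mex{1,1,3,2,3} = 0
G(21) = mex{0,0,2,3,2} = 1
G(22) = mex{1,1,3,2,3} = 0
G(23) = mex{0,0,0,3,2} = 1
G(24) = mex{1,1,1,0,3} = 2
G(25) = mex{2,0,0,1,0} = 3
G(26) = mex{3,1,1,0,1} = 2
G(27) = mex{2,2,0,1,0} = 3
G(28) = mex{3,3,1,0,1} = 2
G(29) = mex{2,2,0,1,0} = 3
G(30) = mex{3,3,1,0,1} = 2
G(31) = mex{2,2,2,1,0} = 3
G(32) = mex{3,3,3,2,1} = 0
G(33) = mex{0,2,2,3,2} = 1
G(n+16) = G(n) holds for n = 0,…,8 (a full window of length max(S) = 9), so the sequence is purely periodic with period 16.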